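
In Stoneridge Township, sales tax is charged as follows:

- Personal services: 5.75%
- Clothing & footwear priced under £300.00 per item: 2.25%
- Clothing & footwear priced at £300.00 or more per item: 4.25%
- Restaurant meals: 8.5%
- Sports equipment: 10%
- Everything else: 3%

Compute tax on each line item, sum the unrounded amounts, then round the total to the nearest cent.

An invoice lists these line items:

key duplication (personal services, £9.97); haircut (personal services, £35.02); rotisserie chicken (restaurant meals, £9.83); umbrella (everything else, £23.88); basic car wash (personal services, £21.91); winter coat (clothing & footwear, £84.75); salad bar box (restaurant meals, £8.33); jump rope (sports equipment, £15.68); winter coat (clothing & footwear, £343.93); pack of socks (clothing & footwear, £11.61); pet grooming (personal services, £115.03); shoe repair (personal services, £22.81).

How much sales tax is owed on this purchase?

Key duplication £9.97: personal services → 5.75% → £0.573275
Haircut £35.02: personal services → 5.75% → £2.01365
Rotisserie chicken £9.83: restaurant meals → 8.5% → £0.83555
Umbrella £23.88: everything else → 3% → £0.7164
Basic car wash £21.91: personal services → 5.75% → £1.259825
Winter coat £84.75: clothing & footwear, under £300.00 → 2.25% → £1.906875
Salad bar box £8.33: restaurant meals → 8.5% → £0.70805
Jump rope £15.68: sports equipment → 10% → £1.568
Winter coat £343.93: clothing & footwear, £300.00 or more → 4.25% → £14.617025
Pack of socks £11.61: clothing & footwear, under £300.00 → 2.25% → £0.261225
Pet grooming £115.03: personal services → 5.75% → £6.614225
Shoe repair £22.81: personal services → 5.75% → £1.311575
Unrounded tax sum = £32.385675 → £32.39

£32.39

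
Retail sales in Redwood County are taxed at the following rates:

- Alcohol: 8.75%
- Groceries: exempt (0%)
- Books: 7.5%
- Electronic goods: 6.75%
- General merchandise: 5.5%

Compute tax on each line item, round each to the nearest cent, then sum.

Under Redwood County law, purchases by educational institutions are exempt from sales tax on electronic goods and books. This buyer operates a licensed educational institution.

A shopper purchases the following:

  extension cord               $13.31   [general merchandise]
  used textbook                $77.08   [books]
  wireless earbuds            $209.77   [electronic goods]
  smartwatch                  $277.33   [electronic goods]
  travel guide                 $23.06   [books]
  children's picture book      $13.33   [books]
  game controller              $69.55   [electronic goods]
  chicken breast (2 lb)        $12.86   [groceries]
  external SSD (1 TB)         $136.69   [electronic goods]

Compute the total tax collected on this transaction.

$0.73

Extension cord $13.31: general merchandise → 5.5% → $0.73
Used textbook $77.08: books, buyer-exempt → 0% → $0.00
Wireless earbuds $209.77: electronic goods, buyer-exempt → 0% → $0.00
Smartwatch $277.33: electronic goods, buyer-exempt → 0% → $0.00
Travel guide $23.06: books, buyer-exempt → 0% → $0.00
Children's picture book $13.33: books, buyer-exempt → 0% → $0.00
Game controller $69.55: electronic goods, buyer-exempt → 0% → $0.00
Chicken breast (2 lb) $12.86: groceries → 0% → $0.00
External SSD (1 TB) $136.69: electronic goods, buyer-exempt → 0% → $0.00
Total tax = $0.73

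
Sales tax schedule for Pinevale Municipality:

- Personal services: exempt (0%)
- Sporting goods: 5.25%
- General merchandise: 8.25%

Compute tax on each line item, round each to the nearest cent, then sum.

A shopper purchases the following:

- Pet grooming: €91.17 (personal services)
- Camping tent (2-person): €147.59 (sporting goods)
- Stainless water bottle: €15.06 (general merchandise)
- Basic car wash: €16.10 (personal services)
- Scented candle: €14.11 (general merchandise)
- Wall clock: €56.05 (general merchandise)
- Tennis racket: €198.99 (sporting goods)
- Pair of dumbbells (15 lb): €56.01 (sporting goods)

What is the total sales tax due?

€28.16

Pet grooming €91.17: personal services → 0% → €0.00
Camping tent (2-person) €147.59: sporting goods → 5.25% → €7.75
Stainless water bottle €15.06: general merchandise → 8.25% → €1.24
Basic car wash €16.10: personal services → 0% → €0.00
Scented candle €14.11: general merchandise → 8.25% → €1.16
Wall clock €56.05: general merchandise → 8.25% → €4.62
Tennis racket €198.99: sporting goods → 5.25% → €10.45
Pair of dumbbells (15 lb) €56.01: sporting goods → 5.25% → €2.94
Total tax = €7.75 + €1.24 + €1.16 + €4.62 + €10.45 + €2.94 = €28.16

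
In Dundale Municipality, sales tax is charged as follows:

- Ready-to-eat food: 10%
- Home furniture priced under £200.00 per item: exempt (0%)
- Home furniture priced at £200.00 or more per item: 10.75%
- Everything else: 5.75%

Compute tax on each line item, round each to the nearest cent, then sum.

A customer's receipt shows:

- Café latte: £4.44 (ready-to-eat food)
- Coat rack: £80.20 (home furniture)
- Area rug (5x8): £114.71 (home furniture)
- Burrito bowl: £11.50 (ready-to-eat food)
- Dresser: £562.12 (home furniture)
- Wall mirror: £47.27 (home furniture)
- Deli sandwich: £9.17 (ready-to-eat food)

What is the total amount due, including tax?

£892.35

Café latte £4.44: ready-to-eat food → 10% → £0.44
Coat rack £80.20: home furniture, under £200.00 → 0% → £0.00
Area rug (5x8) £114.71: home furniture, under £200.00 → 0% → £0.00
Burrito bowl £11.50: ready-to-eat food → 10% → £1.15
Dresser £562.12: home furniture, £200.00 or more → 10.75% → £60.43
Wall mirror £47.27: home furniture, under £200.00 → 0% → £0.00
Deli sandwich £9.17: ready-to-eat food → 10% → £0.92
Subtotal = £829.41; tax = £62.94; total due = £892.35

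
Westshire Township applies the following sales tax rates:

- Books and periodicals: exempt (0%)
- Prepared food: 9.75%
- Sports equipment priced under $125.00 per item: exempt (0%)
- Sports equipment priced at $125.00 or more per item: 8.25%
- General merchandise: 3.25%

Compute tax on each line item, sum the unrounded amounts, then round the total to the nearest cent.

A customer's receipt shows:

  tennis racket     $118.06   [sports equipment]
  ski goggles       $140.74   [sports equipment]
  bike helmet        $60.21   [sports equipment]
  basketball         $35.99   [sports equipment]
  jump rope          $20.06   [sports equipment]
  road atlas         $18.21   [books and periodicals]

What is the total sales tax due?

Tennis racket $118.06: sports equipment, under $125.00 → 0% → $0.00
Ski goggles $140.74: sports equipment, $125.00 or more → 8.25% → $11.61105
Bike helmet $60.21: sports equipment, under $125.00 → 0% → $0.00
Basketball $35.99: sports equipment, under $125.00 → 0% → $0.00
Jump rope $20.06: sports equipment, under $125.00 → 0% → $0.00
Road atlas $18.21: books and periodicals → 0% → $0.00
Unrounded tax sum = $11.61105 → $11.61

$11.61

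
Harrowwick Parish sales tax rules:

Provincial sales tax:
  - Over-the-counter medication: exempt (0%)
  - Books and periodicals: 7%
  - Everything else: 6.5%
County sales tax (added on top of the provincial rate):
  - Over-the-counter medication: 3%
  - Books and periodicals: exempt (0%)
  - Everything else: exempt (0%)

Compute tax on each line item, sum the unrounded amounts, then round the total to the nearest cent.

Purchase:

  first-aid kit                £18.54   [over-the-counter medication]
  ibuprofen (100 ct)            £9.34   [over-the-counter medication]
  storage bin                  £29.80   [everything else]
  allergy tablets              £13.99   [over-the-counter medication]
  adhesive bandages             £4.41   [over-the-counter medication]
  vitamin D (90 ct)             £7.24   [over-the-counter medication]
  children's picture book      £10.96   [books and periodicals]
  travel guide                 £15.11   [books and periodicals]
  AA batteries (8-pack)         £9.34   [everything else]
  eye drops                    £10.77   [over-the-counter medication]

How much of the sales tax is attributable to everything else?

Storage bin £29.80: everything else → 6.5% + 0% county = 6.5% → £1.937
AA batteries (8-pack) £9.34: everything else → 6.5% + 0% county = 6.5% → £0.6071
Tax on everything else: unrounded sum = £2.5441 → £2.54

£2.54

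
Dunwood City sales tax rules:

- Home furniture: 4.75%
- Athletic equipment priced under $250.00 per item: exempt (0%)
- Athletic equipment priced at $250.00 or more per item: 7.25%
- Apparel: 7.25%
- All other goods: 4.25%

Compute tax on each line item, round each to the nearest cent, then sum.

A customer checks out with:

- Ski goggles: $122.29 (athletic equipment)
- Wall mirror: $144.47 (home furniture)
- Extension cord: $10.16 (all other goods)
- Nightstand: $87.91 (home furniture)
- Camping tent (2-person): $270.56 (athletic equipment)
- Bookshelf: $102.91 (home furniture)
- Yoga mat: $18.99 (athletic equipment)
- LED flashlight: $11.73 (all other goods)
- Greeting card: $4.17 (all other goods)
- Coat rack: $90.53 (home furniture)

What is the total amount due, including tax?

Ski goggles $122.29: athletic equipment, under $250.00 → 0% → $0.00
Wall mirror $144.47: home furniture → 4.75% → $6.86
Extension cord $10.16: all other goods → 4.25% → $0.43
Nightstand $87.91: home furniture → 4.75% → $4.18
Camping tent (2-person) $270.56: athletic equipment, $250.00 or more → 7.25% → $19.62
Bookshelf $102.91: home furniture → 4.75% → $4.89
Yoga mat $18.99: athletic equipment, under $250.00 → 0% → $0.00
LED flashlight $11.73: all other goods → 4.25% → $0.50
Greeting card $4.17: all other goods → 4.25% → $0.18
Coat rack $90.53: home furniture → 4.75% → $4.30
Subtotal = $863.72; tax = $40.96; total due = $904.68

$904.68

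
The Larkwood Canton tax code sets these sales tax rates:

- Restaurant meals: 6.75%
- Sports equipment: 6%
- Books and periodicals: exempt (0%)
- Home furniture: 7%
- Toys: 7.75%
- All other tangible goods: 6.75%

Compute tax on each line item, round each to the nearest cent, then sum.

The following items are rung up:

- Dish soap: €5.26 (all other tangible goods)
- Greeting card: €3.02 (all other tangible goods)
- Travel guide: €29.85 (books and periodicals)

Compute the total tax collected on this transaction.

€0.56

Dish soap €5.26: all other tangible goods → 6.75% → €0.36
Greeting card €3.02: all other tangible goods → 6.75% → €0.20
Travel guide €29.85: books and periodicals → 0% → €0.00
Total tax = €0.36 + €0.20 = €0.56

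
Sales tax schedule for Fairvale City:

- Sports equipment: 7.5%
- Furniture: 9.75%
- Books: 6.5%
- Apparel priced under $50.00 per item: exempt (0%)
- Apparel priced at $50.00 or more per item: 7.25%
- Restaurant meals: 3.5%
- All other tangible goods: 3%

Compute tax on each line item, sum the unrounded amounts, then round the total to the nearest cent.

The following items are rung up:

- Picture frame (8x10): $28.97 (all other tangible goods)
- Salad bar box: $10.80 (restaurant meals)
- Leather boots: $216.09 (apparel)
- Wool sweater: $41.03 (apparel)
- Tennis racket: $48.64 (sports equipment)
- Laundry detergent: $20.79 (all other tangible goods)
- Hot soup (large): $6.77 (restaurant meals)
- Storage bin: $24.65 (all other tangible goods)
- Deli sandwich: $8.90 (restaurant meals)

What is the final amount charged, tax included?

Picture frame (8x10) $28.97: all other tangible goods → 3% → $0.8691
Salad bar box $10.80: restaurant meals → 3.5% → $0.378
Leather boots $216.09: apparel, $50.00 or more → 7.25% → $15.666525
Wool sweater $41.03: apparel, under $50.00 → 0% → $0.00
Tennis racket $48.64: sports equipment → 7.5% → $3.648
Laundry detergent $20.79: all other tangible goods → 3% → $0.6237
Hot soup (large) $6.77: restaurant meals → 3.5% → $0.23695
Storage bin $24.65: all other tangible goods → 3% → $0.7395
Deli sandwich $8.90: restaurant meals → 3.5% → $0.3115
Subtotal = $406.64; unrounded tax = $22.473275 → $22.47; total due = $429.11

$429.11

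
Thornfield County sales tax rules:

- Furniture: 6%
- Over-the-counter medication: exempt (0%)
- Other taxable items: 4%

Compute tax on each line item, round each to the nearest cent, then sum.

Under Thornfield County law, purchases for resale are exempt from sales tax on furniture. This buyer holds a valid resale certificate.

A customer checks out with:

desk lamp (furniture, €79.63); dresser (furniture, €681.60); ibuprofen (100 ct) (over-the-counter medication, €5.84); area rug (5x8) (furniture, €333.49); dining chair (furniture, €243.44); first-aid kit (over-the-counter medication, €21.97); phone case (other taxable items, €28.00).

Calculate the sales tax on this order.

€1.12

Desk lamp €79.63: furniture, buyer-exempt → 0% → €0.00
Dresser €681.60: furniture, buyer-exempt → 0% → €0.00
Ibuprofen (100 ct) €5.84: over-the-counter medication → 0% → €0.00
Area rug (5x8) €333.49: furniture, buyer-exempt → 0% → €0.00
Dining chair €243.44: furniture, buyer-exempt → 0% → €0.00
First-aid kit €21.97: over-the-counter medication → 0% → €0.00
Phone case €28.00: other taxable items → 4% → €1.12
Total tax = €1.12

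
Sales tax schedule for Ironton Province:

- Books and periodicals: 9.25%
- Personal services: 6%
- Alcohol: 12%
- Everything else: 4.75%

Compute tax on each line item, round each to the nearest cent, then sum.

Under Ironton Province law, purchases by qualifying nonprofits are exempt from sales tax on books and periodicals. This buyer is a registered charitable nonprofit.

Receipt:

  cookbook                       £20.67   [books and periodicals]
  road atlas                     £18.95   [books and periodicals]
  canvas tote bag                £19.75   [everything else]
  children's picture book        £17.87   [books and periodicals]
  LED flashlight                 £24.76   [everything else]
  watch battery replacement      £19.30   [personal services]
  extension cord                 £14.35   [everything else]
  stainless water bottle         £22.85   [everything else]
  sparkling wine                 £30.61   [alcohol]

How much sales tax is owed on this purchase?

£8.72

Cookbook £20.67: books and periodicals, buyer-exempt → 0% → £0.00
Road atlas £18.95: books and periodicals, buyer-exempt → 0% → £0.00
Canvas tote bag £19.75: everything else → 4.75% → £0.94
Children's picture book £17.87: books and periodicals, buyer-exempt → 0% → £0.00
LED flashlight £24.76: everything else → 4.75% → £1.18
Watch battery replacement £19.30: personal services → 6% → £1.16
Extension cord £14.35: everything else → 4.75% → £0.68
Stainless water bottle £22.85: everything else → 4.75% → £1.09
Sparkling wine £30.61: alcohol → 12% → £3.67
Total tax = £0.94 + £1.18 + £1.16 + £0.68 + £1.09 + £3.67 = £8.72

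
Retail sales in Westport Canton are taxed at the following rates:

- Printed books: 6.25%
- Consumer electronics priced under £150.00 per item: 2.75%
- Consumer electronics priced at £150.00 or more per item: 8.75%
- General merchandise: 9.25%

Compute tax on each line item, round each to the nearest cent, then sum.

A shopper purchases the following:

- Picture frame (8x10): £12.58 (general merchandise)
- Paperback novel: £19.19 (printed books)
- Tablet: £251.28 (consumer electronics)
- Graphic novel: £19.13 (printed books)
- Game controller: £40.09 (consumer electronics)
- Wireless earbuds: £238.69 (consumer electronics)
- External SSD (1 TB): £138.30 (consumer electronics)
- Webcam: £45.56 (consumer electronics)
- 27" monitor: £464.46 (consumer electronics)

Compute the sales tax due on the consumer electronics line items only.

Tablet £251.28: consumer electronics, £150.00 or more → 8.75% → £21.99
Game controller £40.09: consumer electronics, under £150.00 → 2.75% → £1.10
Wireless earbuds £238.69: consumer electronics, £150.00 or more → 8.75% → £20.89
External SSD (1 TB) £138.30: consumer electronics, under £150.00 → 2.75% → £3.80
Webcam £45.56: consumer electronics, under £150.00 → 2.75% → £1.25
27" monitor £464.46: consumer electronics, £150.00 or more → 8.75% → £40.64
Tax on consumer electronics = £21.99 + £1.10 + £20.89 + £3.80 + £1.25 + £40.64 = £89.67

£89.67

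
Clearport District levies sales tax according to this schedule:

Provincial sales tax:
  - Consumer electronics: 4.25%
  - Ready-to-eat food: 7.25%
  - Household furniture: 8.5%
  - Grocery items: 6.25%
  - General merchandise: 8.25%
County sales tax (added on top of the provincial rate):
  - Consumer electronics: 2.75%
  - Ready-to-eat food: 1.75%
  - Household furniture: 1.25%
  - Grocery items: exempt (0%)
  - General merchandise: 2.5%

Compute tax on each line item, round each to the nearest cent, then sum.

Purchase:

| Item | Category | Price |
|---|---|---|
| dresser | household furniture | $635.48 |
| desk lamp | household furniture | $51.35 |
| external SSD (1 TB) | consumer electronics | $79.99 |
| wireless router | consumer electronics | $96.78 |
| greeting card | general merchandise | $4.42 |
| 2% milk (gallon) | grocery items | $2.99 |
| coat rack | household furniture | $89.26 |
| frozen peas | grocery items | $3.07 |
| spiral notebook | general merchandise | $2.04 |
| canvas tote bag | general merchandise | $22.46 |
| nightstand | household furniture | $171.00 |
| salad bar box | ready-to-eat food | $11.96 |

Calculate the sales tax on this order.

Dresser $635.48: household furniture → 8.5% + 1.25% county = 9.75% → $61.96
Desk lamp $51.35: household furniture → 8.5% + 1.25% county = 9.75% → $5.01
External SSD (1 TB) $79.99: consumer electronics → 4.25% + 2.75% county = 7% → $5.60
Wireless router $96.78: consumer electronics → 4.25% + 2.75% county = 7% → $6.77
Greeting card $4.42: general merchandise → 8.25% + 2.5% county = 10.75% → $0.48
2% milk (gallon) $2.99: grocery items → 6.25% + 0% county = 6.25% → $0.19
Coat rack $89.26: household furniture → 8.5% + 1.25% county = 9.75% → $8.70
Frozen peas $3.07: grocery items → 6.25% + 0% county = 6.25% → $0.19
Spiral notebook $2.04: general merchandise → 8.25% + 2.5% county = 10.75% → $0.22
Canvas tote bag $22.46: general merchandise → 8.25% + 2.5% county = 10.75% → $2.41
Nightstand $171.00: household furniture → 8.5% + 1.25% county = 9.75% → $16.67
Salad bar box $11.96: ready-to-eat food → 7.25% + 1.75% county = 9% → $1.08
Total tax = $61.96 + $5.01 + $5.60 + $6.77 + $0.48 + $0.19 + $8.70 + $0.19 + $0.22 + $2.41 + $16.67 + $1.08 = $109.28

$109.28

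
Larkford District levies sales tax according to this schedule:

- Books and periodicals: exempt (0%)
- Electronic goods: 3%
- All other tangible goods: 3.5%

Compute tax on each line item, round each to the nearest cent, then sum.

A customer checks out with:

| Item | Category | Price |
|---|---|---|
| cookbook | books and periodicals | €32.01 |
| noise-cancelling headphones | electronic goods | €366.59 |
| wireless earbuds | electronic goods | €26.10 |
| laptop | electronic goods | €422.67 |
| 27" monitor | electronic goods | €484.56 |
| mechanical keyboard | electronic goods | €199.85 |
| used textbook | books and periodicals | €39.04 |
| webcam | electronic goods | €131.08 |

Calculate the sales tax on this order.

€48.93

Cookbook €32.01: books and periodicals → 0% → €0.00
Noise-cancelling headphones €366.59: electronic goods → 3% → €11.00
Wireless earbuds €26.10: electronic goods → 3% → €0.78
Laptop €422.67: electronic goods → 3% → €12.68
27" monitor €484.56: electronic goods → 3% → €14.54
Mechanical keyboard €199.85: electronic goods → 3% → €6.00
Used textbook €39.04: books and periodicals → 0% → €0.00
Webcam €131.08: electronic goods → 3% → €3.93
Total tax = €11.00 + €0.78 + €12.68 + €14.54 + €6.00 + €3.93 = €48.93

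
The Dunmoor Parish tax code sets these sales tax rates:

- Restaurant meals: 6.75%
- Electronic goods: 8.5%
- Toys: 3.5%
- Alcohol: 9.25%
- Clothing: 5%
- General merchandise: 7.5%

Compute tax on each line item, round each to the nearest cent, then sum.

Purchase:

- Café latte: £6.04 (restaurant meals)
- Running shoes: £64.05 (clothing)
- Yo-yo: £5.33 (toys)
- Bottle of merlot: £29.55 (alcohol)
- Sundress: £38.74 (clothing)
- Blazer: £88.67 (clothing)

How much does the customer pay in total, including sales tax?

Café latte £6.04: restaurant meals → 6.75% → £0.41
Running shoes £64.05: clothing → 5% → £3.20
Yo-yo £5.33: toys → 3.5% → £0.19
Bottle of merlot £29.55: alcohol → 9.25% → £2.73
Sundress £38.74: clothing → 5% → £1.94
Blazer £88.67: clothing → 5% → £4.43
Subtotal = £232.38; tax = £12.90; total due = £245.28

£245.28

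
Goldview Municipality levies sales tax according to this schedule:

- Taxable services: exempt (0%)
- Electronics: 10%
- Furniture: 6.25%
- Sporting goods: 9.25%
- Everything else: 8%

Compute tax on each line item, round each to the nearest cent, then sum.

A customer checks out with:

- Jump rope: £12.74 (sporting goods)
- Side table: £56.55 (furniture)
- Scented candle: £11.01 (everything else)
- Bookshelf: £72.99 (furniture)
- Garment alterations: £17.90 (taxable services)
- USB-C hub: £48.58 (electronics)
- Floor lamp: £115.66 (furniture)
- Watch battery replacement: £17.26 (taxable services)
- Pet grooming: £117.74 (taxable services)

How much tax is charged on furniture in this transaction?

Side table £56.55: furniture → 6.25% → £3.53
Bookshelf £72.99: furniture → 6.25% → £4.56
Floor lamp £115.66: furniture → 6.25% → £7.23
Tax on furniture = £3.53 + £4.56 + £7.23 = £15.32

£15.32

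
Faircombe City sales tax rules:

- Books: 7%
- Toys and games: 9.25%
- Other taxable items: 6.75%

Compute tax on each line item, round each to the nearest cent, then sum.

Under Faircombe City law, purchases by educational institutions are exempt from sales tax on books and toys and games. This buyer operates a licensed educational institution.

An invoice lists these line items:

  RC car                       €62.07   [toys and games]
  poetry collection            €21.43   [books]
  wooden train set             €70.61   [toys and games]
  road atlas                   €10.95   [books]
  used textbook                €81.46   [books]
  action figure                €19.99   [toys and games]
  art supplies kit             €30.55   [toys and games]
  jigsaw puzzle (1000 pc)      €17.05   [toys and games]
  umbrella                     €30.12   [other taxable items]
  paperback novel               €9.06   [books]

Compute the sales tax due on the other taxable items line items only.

Umbrella €30.12: other taxable items → 6.75% → €2.03
Tax on other taxable items = €2.03

€2.03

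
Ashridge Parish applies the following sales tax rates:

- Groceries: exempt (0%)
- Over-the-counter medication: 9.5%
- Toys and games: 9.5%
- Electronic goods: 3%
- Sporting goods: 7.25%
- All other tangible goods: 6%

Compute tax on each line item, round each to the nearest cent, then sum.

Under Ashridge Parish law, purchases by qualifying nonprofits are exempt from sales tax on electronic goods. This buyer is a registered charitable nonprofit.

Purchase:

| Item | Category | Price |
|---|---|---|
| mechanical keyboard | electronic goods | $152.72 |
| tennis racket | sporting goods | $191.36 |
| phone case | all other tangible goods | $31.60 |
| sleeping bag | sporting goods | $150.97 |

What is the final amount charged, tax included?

$553.37

Mechanical keyboard $152.72: electronic goods, buyer-exempt → 0% → $0.00
Tennis racket $191.36: sporting goods → 7.25% → $13.87
Phone case $31.60: all other tangible goods → 6% → $1.90
Sleeping bag $150.97: sporting goods → 7.25% → $10.95
Subtotal = $526.65; tax = $26.72; total due = $553.37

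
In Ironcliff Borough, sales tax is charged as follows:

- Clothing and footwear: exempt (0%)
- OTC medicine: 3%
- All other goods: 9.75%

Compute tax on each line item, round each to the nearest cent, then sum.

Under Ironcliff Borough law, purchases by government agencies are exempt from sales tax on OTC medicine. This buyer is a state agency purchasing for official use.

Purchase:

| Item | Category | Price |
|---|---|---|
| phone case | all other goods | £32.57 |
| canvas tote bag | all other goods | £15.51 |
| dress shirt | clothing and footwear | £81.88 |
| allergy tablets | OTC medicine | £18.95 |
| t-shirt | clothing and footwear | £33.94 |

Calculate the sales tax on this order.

Phone case £32.57: all other goods → 9.75% → £3.18
Canvas tote bag £15.51: all other goods → 9.75% → £1.51
Dress shirt £81.88: clothing and footwear → 0% → £0.00
Allergy tablets £18.95: OTC medicine, buyer-exempt → 0% → £0.00
T-shirt £33.94: clothing and footwear → 0% → £0.00
Total tax = £3.18 + £1.51 = £4.69

£4.69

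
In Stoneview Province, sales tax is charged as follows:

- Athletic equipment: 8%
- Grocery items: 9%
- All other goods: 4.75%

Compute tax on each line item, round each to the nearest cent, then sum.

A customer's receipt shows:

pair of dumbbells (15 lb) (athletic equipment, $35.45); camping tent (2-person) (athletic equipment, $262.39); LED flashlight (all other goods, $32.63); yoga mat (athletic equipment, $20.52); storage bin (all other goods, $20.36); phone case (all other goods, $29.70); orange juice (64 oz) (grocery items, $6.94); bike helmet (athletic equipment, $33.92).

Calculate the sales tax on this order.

$32.73

Pair of dumbbells (15 lb) $35.45: athletic equipment → 8% → $2.84
Camping tent (2-person) $262.39: athletic equipment → 8% → $20.99
LED flashlight $32.63: all other goods → 4.75% → $1.55
Yoga mat $20.52: athletic equipment → 8% → $1.64
Storage bin $20.36: all other goods → 4.75% → $0.97
Phone case $29.70: all other goods → 4.75% → $1.41
Orange juice (64 oz) $6.94: grocery items → 9% → $0.62
Bike helmet $33.92: athletic equipment → 8% → $2.71
Total tax = $2.84 + $20.99 + $1.55 + $1.64 + $0.97 + $1.41 + $0.62 + $2.71 = $32.73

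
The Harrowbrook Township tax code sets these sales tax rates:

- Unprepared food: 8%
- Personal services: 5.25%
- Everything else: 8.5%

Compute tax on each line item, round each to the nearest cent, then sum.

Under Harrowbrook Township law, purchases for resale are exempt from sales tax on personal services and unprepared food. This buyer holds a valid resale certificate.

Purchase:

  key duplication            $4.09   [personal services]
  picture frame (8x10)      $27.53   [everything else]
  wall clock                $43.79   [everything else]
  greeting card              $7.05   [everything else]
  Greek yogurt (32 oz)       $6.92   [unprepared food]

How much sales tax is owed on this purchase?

Key duplication $4.09: personal services, buyer-exempt → 0% → $0.00
Picture frame (8x10) $27.53: everything else → 8.5% → $2.34
Wall clock $43.79: everything else → 8.5% → $3.72
Greeting card $7.05: everything else → 8.5% → $0.60
Greek yogurt (32 oz) $6.92: unprepared food, buyer-exempt → 0% → $0.00
Total tax = $2.34 + $3.72 + $0.60 = $6.66

$6.66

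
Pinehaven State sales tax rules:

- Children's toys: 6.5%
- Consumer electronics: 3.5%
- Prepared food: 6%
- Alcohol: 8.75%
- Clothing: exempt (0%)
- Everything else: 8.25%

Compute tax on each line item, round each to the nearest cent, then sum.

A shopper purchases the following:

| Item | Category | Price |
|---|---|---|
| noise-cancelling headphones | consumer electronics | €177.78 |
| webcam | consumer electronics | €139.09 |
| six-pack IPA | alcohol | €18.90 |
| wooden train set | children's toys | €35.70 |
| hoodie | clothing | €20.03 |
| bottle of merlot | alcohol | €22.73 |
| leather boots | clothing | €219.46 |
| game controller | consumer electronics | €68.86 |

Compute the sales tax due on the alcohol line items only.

Six-pack IPA €18.90: alcohol → 8.75% → €1.65
Bottle of merlot €22.73: alcohol → 8.75% → €1.99
Tax on alcohol = €1.65 + €1.99 = €3.64

€3.64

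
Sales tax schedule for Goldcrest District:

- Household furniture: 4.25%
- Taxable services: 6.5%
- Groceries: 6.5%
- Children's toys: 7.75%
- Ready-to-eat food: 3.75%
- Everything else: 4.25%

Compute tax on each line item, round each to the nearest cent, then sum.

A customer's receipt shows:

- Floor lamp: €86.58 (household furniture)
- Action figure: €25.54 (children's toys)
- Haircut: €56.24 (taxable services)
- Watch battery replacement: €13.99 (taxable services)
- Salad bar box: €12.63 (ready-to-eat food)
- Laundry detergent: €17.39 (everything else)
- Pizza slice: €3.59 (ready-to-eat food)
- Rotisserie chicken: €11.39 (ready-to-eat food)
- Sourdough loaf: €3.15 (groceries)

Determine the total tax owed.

€12.20

Floor lamp €86.58: household furniture → 4.25% → €3.68
Action figure €25.54: children's toys → 7.75% → €1.98
Haircut €56.24: taxable services → 6.5% → €3.66
Watch battery replacement €13.99: taxable services → 6.5% → €0.91
Salad bar box €12.63: ready-to-eat food → 3.75% → €0.47
Laundry detergent €17.39: everything else → 4.25% → €0.74
Pizza slice €3.59: ready-to-eat food → 3.75% → €0.13
Rotisserie chicken €11.39: ready-to-eat food → 3.75% → €0.43
Sourdough loaf €3.15: groceries → 6.5% → €0.20
Total tax = €3.68 + €1.98 + €3.66 + €0.91 + €0.47 + €0.74 + €0.13 + €0.43 + €0.20 = €12.20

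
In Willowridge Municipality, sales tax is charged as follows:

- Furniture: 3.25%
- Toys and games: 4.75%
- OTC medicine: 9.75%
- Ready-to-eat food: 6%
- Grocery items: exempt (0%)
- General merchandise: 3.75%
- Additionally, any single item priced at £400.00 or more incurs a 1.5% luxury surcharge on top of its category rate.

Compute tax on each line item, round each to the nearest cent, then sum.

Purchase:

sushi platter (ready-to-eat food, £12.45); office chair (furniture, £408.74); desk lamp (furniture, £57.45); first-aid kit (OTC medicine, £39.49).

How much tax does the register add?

£25.89

Sushi platter £12.45: ready-to-eat food → 6% → £0.75
Office chair £408.74: furniture → 3.25% + 1.5% surcharge = 4.75% → £19.42
Desk lamp £57.45: furniture → 3.25% → £1.87
First-aid kit £39.49: OTC medicine → 9.75% → £3.85
Total tax = £0.75 + £19.42 + £1.87 + £3.85 = £25.89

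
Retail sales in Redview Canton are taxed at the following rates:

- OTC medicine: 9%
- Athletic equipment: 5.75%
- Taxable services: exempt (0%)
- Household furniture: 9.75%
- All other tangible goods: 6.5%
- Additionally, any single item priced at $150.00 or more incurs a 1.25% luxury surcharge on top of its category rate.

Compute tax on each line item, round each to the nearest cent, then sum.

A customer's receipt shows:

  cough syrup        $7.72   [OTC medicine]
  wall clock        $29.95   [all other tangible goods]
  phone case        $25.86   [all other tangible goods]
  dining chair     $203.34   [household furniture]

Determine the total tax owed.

$26.69

Cough syrup $7.72: OTC medicine → 9% → $0.69
Wall clock $29.95: all other tangible goods → 6.5% → $1.95
Phone case $25.86: all other tangible goods → 6.5% → $1.68
Dining chair $203.34: household furniture → 9.75% + 1.25% surcharge = 11% → $22.37
Total tax = $0.69 + $1.95 + $1.68 + $22.37 = $26.69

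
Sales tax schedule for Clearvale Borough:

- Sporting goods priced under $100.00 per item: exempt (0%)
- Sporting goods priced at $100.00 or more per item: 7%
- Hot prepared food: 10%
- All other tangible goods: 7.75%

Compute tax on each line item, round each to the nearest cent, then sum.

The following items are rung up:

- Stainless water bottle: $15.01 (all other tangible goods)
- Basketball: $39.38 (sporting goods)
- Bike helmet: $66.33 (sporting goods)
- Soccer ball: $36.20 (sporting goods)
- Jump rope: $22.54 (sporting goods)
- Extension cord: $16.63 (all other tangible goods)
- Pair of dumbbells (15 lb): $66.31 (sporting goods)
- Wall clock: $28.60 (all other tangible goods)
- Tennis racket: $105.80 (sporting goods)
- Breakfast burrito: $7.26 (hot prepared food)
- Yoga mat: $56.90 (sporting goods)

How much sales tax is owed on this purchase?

$12.81

Stainless water bottle $15.01: all other tangible goods → 7.75% → $1.16
Basketball $39.38: sporting goods, under $100.00 → 0% → $0.00
Bike helmet $66.33: sporting goods, under $100.00 → 0% → $0.00
Soccer ball $36.20: sporting goods, under $100.00 → 0% → $0.00
Jump rope $22.54: sporting goods, under $100.00 → 0% → $0.00
Extension cord $16.63: all other tangible goods → 7.75% → $1.29
Pair of dumbbells (15 lb) $66.31: sporting goods, under $100.00 → 0% → $0.00
Wall clock $28.60: all other tangible goods → 7.75% → $2.22
Tennis racket $105.80: sporting goods, $100.00 or more → 7% → $7.41
Breakfast burrito $7.26: hot prepared food → 10% → $0.73
Yoga mat $56.90: sporting goods, under $100.00 → 0% → $0.00
Total tax = $1.16 + $1.29 + $2.22 + $7.41 + $0.73 = $12.81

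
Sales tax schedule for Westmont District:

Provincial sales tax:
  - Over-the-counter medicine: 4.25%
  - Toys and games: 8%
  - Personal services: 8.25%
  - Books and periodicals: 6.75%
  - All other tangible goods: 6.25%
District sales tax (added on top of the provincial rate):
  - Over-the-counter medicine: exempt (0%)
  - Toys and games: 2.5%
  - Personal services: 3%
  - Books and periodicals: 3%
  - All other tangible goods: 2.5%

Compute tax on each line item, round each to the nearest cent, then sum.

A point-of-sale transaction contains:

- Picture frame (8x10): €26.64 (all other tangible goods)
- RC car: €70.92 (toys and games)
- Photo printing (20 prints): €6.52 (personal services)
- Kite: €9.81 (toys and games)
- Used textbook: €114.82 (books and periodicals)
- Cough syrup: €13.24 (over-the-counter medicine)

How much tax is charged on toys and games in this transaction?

€8.48

RC car €70.92: toys and games → 8% + 2.5% district = 10.5% → €7.45
Kite €9.81: toys and games → 8% + 2.5% district = 10.5% → €1.03
Tax on toys and games = €7.45 + €1.03 = €8.48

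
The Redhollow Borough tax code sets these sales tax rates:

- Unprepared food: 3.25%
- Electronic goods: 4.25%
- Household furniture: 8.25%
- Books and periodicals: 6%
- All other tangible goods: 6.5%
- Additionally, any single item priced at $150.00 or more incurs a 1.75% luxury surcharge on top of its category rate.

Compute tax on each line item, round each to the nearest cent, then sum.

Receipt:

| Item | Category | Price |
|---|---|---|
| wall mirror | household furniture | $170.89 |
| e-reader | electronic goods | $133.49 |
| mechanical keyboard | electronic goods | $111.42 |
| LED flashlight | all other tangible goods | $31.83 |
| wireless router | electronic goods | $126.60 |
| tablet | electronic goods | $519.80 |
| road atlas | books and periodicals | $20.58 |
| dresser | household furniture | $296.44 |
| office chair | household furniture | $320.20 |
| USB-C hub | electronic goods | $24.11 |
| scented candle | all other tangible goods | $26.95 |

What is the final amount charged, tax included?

$1914.11

Wall mirror $170.89: household furniture → 8.25% + 1.75% surcharge = 10% → $17.09
E-reader $133.49: electronic goods → 4.25% → $5.67
Mechanical keyboard $111.42: electronic goods → 4.25% → $4.74
LED flashlight $31.83: all other tangible goods → 6.5% → $2.07
Wireless router $126.60: electronic goods → 4.25% → $5.38
Tablet $519.80: electronic goods → 4.25% + 1.75% surcharge = 6% → $31.19
Road atlas $20.58: books and periodicals → 6% → $1.23
Dresser $296.44: household furniture → 8.25% + 1.75% surcharge = 10% → $29.64
Office chair $320.20: household furniture → 8.25% + 1.75% surcharge = 10% → $32.02
USB-C hub $24.11: electronic goods → 4.25% → $1.02
Scented candle $26.95: all other tangible goods → 6.5% → $1.75
Subtotal = $1782.31; tax = $131.80; total due = $1914.11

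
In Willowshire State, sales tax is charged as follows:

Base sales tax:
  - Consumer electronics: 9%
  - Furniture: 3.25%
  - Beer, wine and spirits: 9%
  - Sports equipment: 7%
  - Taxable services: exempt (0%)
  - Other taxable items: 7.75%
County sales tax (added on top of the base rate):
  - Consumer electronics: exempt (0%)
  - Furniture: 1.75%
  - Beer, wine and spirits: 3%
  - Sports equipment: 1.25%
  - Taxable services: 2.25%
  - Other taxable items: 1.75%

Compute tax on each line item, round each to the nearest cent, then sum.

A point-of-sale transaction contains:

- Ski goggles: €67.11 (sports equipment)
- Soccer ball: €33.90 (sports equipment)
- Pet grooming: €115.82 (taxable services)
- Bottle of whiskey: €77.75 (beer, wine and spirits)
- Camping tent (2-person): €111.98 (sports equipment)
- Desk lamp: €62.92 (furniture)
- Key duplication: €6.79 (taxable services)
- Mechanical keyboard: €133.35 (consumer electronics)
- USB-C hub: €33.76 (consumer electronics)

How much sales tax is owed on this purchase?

€47.86

Ski goggles €67.11: sports equipment → 7% + 1.25% county = 8.25% → €5.54
Soccer ball €33.90: sports equipment → 7% + 1.25% county = 8.25% → €2.80
Pet grooming €115.82: taxable services → 0% + 2.25% county = 2.25% → €2.61
Bottle of whiskey €77.75: beer, wine and spirits → 9% + 3% county = 12% → €9.33
Camping tent (2-person) €111.98: sports equipment → 7% + 1.25% county = 8.25% → €9.24
Desk lamp €62.92: furniture → 3.25% + 1.75% county = 5% → €3.15
Key duplication €6.79: taxable services → 0% + 2.25% county = 2.25% → €0.15
Mechanical keyboard €133.35: consumer electronics → 9% + 0% county = 9% → €12.00
USB-C hub €33.76: consumer electronics → 9% + 0% county = 9% → €3.04
Total tax = €5.54 + €2.80 + €2.61 + €9.33 + €9.24 + €3.15 + €0.15 + €12.00 + €3.04 = €47.86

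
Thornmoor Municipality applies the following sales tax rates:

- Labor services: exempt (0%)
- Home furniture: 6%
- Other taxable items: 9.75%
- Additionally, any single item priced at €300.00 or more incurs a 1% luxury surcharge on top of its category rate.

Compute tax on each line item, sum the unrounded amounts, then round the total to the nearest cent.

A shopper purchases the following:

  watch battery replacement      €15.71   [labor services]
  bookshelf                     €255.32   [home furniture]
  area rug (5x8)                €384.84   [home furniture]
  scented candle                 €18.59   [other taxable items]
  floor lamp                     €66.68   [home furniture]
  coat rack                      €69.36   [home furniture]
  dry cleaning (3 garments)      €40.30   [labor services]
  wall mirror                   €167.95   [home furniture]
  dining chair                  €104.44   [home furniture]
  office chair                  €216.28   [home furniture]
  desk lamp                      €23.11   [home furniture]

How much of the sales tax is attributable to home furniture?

Bookshelf €255.32: home furniture → 6% → €15.3192
Area rug (5x8) €384.84: home furniture → 6% + 1% surcharge = 7% → €26.9388
Floor lamp €66.68: home furniture → 6% → €4.0008
Coat rack €69.36: home furniture → 6% → €4.1616
Wall mirror €167.95: home furniture → 6% → €10.077
Dining chair €104.44: home furniture → 6% → €6.2664
Office chair €216.28: home furniture → 6% → €12.9768
Desk lamp €23.11: home furniture → 6% → €1.3866
Tax on home furniture: unrounded sum = €81.1272 → €81.13

€81.13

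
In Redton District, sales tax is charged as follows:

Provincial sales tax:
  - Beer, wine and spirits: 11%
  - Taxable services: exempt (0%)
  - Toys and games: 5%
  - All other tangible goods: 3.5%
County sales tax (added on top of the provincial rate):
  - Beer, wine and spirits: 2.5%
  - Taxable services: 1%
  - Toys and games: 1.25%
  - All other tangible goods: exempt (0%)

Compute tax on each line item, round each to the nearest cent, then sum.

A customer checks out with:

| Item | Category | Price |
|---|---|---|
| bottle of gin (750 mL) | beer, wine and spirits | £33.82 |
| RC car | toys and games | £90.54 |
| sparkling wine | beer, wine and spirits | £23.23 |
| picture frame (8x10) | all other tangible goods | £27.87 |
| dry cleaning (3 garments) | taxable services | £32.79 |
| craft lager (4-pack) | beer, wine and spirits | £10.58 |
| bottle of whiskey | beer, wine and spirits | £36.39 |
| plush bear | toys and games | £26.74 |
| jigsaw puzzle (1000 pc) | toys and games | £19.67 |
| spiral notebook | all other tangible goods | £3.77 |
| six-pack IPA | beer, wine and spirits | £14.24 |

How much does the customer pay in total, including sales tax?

Bottle of gin (750 mL) £33.82: beer, wine and spirits → 11% + 2.5% county = 13.5% → £4.57
RC car £90.54: toys and games → 5% + 1.25% county = 6.25% → £5.66
Sparkling wine £23.23: beer, wine and spirits → 11% + 2.5% county = 13.5% → £3.14
Picture frame (8x10) £27.87: all other tangible goods → 3.5% + 0% county = 3.5% → £0.98
Dry cleaning (3 garments) £32.79: taxable services → 0% + 1% county = 1% → £0.33
Craft lager (4-pack) £10.58: beer, wine and spirits → 11% + 2.5% county = 13.5% → £1.43
Bottle of whiskey £36.39: beer, wine and spirits → 11% + 2.5% county = 13.5% → £4.91
Plush bear £26.74: toys and games → 5% + 1.25% county = 6.25% → £1.67
Jigsaw puzzle (1000 pc) £19.67: toys and games → 5% + 1.25% county = 6.25% → £1.23
Spiral notebook £3.77: all other tangible goods → 3.5% + 0% county = 3.5% → £0.13
Six-pack IPA £14.24: beer, wine and spirits → 11% + 2.5% county = 13.5% → £1.92
Subtotal = £319.64; tax = £25.97; total due = £345.61

£345.61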